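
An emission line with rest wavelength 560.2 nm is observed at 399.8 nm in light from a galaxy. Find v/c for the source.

0.325c

λ'/λ₀ = 0.7137 < 1 (blueshift), so the source is approaching.
λ'/λ₀ = √((1 − β)/(1 + β)) for an approaching source ⇒ β = (1 − r²)/(1 + r²) with r = λ'/λ₀.
β = (1 − 0.5093)/(1 + 0.5093) ≈ 0.325.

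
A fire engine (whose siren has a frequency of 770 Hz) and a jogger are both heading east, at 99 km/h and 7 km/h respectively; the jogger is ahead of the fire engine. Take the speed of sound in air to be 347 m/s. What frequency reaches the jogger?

832 Hz

99 km/h = 27.5 m/s; 7 km/h = 1.944 m/s.
The jogger is ahead, so the fire engine is moving toward it while the jogger is moving away from the fire engine.
Both move, so f' = f · (v − v_o)/(v − v_s).
f' = 770 × (347 − 1.944)/(347 − 27.5) = 770 × 345.06/319.5 ≈ 832 Hz.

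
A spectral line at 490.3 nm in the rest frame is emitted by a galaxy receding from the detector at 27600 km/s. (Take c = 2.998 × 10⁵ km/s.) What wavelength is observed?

537.7 nm

β = v/c = 27600/299800 = 0.0921.
Relativistic Doppler for wavelength: λ' = λ₀ · √((1 + β)/(1 − β)).
λ' = 490.3 × √(1.0921/0.9079) = 490.3 × 1.09672 ≈ 537.7 nm.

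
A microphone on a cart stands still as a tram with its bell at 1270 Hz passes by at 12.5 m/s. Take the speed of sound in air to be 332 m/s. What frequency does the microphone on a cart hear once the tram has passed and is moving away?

Receding: f₂ = f · v/(v + v_s) = 1270 × 332/344.5 ≈ 1224 Hz.

1224 Hz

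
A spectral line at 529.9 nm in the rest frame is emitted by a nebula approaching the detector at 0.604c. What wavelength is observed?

263.3 nm

Relativistic Doppler for wavelength: λ' = λ₀ · √((1 − β)/(1 + β)).
λ' = 529.9 × √(0.3960/1.6040) = 529.9 × 0.49687 ≈ 263.3 nm.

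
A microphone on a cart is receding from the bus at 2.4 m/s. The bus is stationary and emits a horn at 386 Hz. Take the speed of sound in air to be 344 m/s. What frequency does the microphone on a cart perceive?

Only the observer moves, away from the source, so f' = f · (v − v_o)/v.
f' = 386 × (344 − 2.4)/344 = 386 × 341.6/344 ≈ 383 Hz.

383 Hz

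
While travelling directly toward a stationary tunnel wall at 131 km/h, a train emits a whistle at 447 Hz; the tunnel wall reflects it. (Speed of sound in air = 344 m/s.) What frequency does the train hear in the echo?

553 Hz

131 km/h = 36.39 m/s.
The tunnel wall receives the sound from a moving source: f₁ = f₀ · v/(v − v_e) = 447 × 344/307.61 ≈ 500 Hz.
On the return leg the train is a moving observer: f₂ = f₁ · (v + v_e)/v = 500 × 380.39/344 ≈ 553 Hz.
Equivalently f₂ = f₀ · (v + v_e)/(v − v_e).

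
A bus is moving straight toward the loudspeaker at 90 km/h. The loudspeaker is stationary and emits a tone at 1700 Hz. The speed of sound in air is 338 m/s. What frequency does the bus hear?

1826 Hz

90 km/h = 25 m/s.
Moving observer, stationary source: f' = f · (v + v_o)/v.
f' = 1700 × (338 + 25)/338 = 1700 × 363/338 ≈ 1826 Hz.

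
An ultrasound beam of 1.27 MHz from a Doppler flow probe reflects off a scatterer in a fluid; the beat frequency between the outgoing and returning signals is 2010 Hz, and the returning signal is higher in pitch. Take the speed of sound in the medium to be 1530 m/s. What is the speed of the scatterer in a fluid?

1.21 m/s

Double Doppler shift off a moving reflector: f₂ = f₀ · (v + u)/(v − u) (u > 0 toward emitter).
Returning signal is higher, so f₂ = f₀ + Δf = 1270000 + 2010 = 1272010 Hz.
Rearranging, u = v · (f₂ − f₀)/(f₂ + f₀) = 1530 × 2010/2542010 ≈ 1.21 m/s.
So the scatterer in a fluid is moving at 1.21 m/s toward the emitter.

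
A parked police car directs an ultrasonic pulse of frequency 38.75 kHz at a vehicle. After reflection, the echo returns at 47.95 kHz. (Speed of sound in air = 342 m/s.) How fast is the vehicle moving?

Double Doppler shift off a moving reflector: f₂ = f₀ · (v + u)/(v − u) (u > 0 toward emitter).
Rearranging, u = v · (f₂ − f₀)/(f₂ + f₀) = 342 × 9.20/86.70 ≈ 36 m/s.
So the vehicle is moving at 36 m/s toward the emitter.

36 m/s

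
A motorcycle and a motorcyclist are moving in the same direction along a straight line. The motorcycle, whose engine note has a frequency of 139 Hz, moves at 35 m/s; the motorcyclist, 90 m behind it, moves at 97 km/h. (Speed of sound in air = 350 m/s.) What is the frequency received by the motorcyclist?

136 Hz

97 km/h = 26.94 m/s.
The motorcyclist is behind, so the motorcycle is moving away from it while the motorcyclist is moving toward the motorcycle.
General Doppler shift: f' = f · (v + v_o)/(v + v_s).
f' = 139 × (350 + 26.94)/(350 + 35) = 139 × 376.94/385 ≈ 136 Hz.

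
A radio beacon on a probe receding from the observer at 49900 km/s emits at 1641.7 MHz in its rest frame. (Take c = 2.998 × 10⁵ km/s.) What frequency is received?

β = v/c = 49900/299800 = 0.1664.
Relativistic Doppler for frequency: f' = f₀ · √((1 − β)/(1 + β)).
f' = 1641.7 × √(0.8336/1.1664) = 1641.7 × 0.84535 ≈ 1387.8 MHz.

1387.8 MHz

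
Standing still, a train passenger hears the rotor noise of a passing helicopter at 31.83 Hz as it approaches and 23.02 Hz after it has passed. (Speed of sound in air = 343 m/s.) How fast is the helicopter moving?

f₁/f₂ = (v + v_s)/(v − v_s), so v_s = v · (f₁ − f₂)/(f₁ + f₂).
v_s = 343 × (31.83 − 23.02)/(31.83 + 23.02) = 343 × 8.81/54.85 ≈ 55 m/s.

55 m/s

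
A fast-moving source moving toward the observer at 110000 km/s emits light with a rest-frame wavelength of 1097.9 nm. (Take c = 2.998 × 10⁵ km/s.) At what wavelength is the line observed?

747.2 nm

β = v/c = 110000/299800 = 0.3669.
Relativistic Doppler for wavelength: λ' = λ₀ · √((1 − β)/(1 + β)).
λ' = 1097.9 × √(0.6331/1.3669) = 1097.9 × 0.68055 ≈ 747.2 nm.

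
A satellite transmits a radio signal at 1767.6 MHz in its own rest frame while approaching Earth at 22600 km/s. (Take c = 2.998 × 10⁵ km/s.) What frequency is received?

1906.3 MHz

β = v/c = 22600/299800 = 0.0754.
Relativistic Doppler for frequency: f' = f₀ · √((1 + β)/(1 − β)).
f' = 1767.6 × √(1.0754/0.9246) = 1767.6 × 1.07845 ≈ 1906.3 MHz.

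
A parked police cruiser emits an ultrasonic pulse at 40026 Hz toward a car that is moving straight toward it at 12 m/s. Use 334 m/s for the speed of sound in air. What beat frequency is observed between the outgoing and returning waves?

At the car (a moving observer), f₁ = f₀ · (v + u)/v = 40026 × 346/334 ≈ 41464 Hz.
The reflection then acts as a moving source: f₂ = f₁ · v/(v − u) ≈ 43009 Hz.
Beat frequency: |f₂ − f₀| = 2u·f₀/(v − u) = 2 × 12 × 40026/322 ≈ 2983 Hz.

2983 Hz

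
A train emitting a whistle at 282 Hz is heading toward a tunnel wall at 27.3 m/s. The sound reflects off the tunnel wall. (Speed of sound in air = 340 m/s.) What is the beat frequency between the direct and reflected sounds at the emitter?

49.2 Hz

The tunnel wall receives the sound from a moving source: f₁ = f₀ · v/(v − v_e) = 282 × 340/312.7 ≈ 306.6 Hz.
On the return leg the train is a moving observer: f₂ = f₁ · (v + v_e)/v = 306.6 × 367.3/340 ≈ 331.2 Hz.
Beat against the emitted tone: |f₂ − f₀| = 2v_e·f₀/(v − v_e) = 2 × 27.3 × 282/312.7 ≈ 49.2 Hz.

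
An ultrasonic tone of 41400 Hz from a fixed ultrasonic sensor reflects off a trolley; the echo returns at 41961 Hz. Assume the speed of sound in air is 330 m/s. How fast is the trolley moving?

Double Doppler shift off a moving reflector: f₂ = f₀ · (v + u)/(v − u) (u > 0 toward emitter).
Rearranging, u = v · (f₂ − f₀)/(f₂ + f₀) = 330 × 561/83361 ≈ 2.22 m/s.
So the trolley is moving at 2.22 m/s toward the emitter.

2.22 m/s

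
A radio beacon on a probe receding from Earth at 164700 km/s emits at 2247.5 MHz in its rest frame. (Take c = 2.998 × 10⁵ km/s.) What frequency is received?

β = v/c = 164700/299800 = 0.5494.
Relativistic Doppler for frequency: f' = f₀ · √((1 − β)/(1 + β)).
f' = 2247.5 × √(0.4506/1.5494) = 2247.5 × 0.53931 ≈ 1212.1 MHz.

1212.1 MHz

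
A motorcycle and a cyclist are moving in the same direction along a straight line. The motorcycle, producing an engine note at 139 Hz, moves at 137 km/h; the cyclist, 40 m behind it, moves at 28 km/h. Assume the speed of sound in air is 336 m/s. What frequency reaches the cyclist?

137 km/h = 38.06 m/s; 28 km/h = 7.778 m/s.
The cyclist is behind, so the motorcycle is moving away from it while the cyclist is moving toward the motorcycle.
Both move, so f' = f · (v + v_o)/(v + v_s).
f' = 139 × (336 + 7.778)/(336 + 38.06) = 139 × 343.78/374.06 ≈ 128 Hz.

128 Hz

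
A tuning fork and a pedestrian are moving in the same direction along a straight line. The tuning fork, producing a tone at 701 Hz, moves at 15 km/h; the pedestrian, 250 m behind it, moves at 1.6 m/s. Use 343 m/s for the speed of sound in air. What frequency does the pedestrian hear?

696 Hz

15 km/h = 4.167 m/s.
The pedestrian is behind, so the tuning fork is moving away from it while the pedestrian is moving toward the tuning fork.
Both move, so f' = f · (v + v_o)/(v + v_s).
f' = 701 × (343 + 1.6)/(343 + 4.167) = 701 × 344.6/347.17 ≈ 696 Hz.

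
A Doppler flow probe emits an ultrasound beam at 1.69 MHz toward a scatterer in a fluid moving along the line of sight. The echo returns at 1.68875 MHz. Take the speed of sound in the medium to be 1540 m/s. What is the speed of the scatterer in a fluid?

Double Doppler shift off a moving reflector: f₂ = f₀ · (v + u)/(v − u) (u > 0 toward emitter).
Rearranging, u = v · (f₂ − f₀)/(f₂ + f₀) = 1540 × -0.00125/3.37875 ≈ -0.57 m/s.
So the scatterer in a fluid is moving at 0.57 m/s away from the emitter.

0.57 m/s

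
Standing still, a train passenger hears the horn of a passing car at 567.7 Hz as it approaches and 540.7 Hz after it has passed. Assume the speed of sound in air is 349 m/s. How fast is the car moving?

f₁/f₂ = (v + v_s)/(v − v_s), so v_s = v · (f₁ − f₂)/(f₁ + f₂).
v_s = 349 × (567.7 − 540.7)/(567.7 + 540.7) = 349 × 27.0/1108.4 ≈ 8.5 m/s.

8.5 m/s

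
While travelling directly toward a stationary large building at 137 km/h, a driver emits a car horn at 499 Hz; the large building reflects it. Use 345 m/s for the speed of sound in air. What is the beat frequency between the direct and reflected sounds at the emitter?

124 Hz

137 km/h = 38.06 m/s.
The large building receives the sound from a moving source: f₁ = f₀ · v/(v − v_e) = 499 × 345/306.94 ≈ 560.9 Hz.
On the return leg the driver is a moving observer: f₂ = f₁ · (v + v_e)/v = 560.9 × 383.06/345 ≈ 622.7 Hz.
Equivalently f₂ = f₀ · (v + v_e)/(v − v_e).
Beat against the emitted tone: |f₂ − f₀| = 2v_e·f₀/(v − v_e) = 2 × 38.06 × 499/306.94 ≈ 124 Hz.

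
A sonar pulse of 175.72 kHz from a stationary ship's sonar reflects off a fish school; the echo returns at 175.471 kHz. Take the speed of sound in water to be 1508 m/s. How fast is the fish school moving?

Double Doppler shift off a moving reflector: f₂ = f₀ · (v + u)/(v − u) (u > 0 toward emitter).
Rearranging, u = v · (f₂ − f₀)/(f₂ + f₀) = 1508 × -0.249/351.191 ≈ -1.07 m/s.
So the fish school is moving at 1.07 m/s away from the emitter.

1.07 m/s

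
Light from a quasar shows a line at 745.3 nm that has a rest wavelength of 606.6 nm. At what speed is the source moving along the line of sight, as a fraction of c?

0.203

λ'/λ₀ = 1.2287 > 1 (redshift), so the source is receding.
λ'/λ₀ = √((1 + β)/(1 − β)) for a receding source ⇒ β = (r² − 1)/(r² + 1) with r = λ'/λ₀.
β = (1.5096 − 1)/(1.5096 + 1) ≈ 0.203.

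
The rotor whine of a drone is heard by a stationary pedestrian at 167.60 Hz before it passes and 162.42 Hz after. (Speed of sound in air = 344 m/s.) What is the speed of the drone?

f₁/f₂ = (v + v_s)/(v − v_s), so v_s = v · (f₁ − f₂)/(f₁ + f₂).
v_s = 344 × (167.60 − 162.42)/(167.60 + 162.42) = 344 × 5.18/330.02 ≈ 5.4 m/s.

5.4 m/s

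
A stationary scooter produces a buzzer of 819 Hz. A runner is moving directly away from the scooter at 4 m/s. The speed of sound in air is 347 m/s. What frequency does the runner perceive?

810 Hz

Only the observer moves, away from the source, so f' = f · (v − v_o)/v.
f' = 819 × (347 − 4)/347 = 819 × 343/347 ≈ 810 Hz.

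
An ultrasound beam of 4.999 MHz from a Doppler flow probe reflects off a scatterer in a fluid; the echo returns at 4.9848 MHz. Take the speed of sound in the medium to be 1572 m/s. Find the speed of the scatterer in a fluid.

Double Doppler shift off a moving reflector: f₂ = f₀ · (v + u)/(v − u) (u > 0 toward emitter).
Rearranging, u = v · (f₂ − f₀)/(f₂ + f₀) = 1572 × -0.0142/9.9838 ≈ -2.24 m/s.
So the scatterer in a fluid is moving at 2.24 m/s away from the emitter.

2.24 m/s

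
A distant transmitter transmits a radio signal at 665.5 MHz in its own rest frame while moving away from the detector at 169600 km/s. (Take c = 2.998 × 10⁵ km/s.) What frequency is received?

β = v/c = 169600/299800 = 0.5657.
Relativistic Doppler for frequency: f' = f₀ · √((1 − β)/(1 + β)).
f' = 665.5 × √(0.4343/1.5657) = 665.5 × 0.52666 ≈ 350.5 MHz.

350.5 MHz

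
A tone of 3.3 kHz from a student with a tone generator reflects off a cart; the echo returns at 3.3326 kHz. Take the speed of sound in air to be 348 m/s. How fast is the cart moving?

Double Doppler shift off a moving reflector: f₂ = f₀ · (v + u)/(v − u) (u > 0 toward emitter).
Rearranging, u = v · (f₂ − f₀)/(f₂ + f₀) = 348 × 0.0326/6.6326 ≈ 1.71 m/s.
So the cart is moving at 1.71 m/s toward the emitter.

1.71 m/s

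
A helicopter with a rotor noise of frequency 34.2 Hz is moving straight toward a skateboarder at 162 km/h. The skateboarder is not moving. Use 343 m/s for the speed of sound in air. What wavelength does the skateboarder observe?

162 km/h = 45 m/s.
Moving source, stationary observer: f' = f · v/(v − v_s) since the source is approaching.
f' = 34.2 × 343/(343 − 45) ≈ 39.4 Hz.
λ' = v/f' = 343/39.3644 ≈ 8.71 m.

8.71 m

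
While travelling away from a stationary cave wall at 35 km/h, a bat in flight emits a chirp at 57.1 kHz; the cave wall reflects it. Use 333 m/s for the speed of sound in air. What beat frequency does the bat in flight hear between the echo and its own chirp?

35 km/h = 9.722 m/s.
The cave wall receives the sound from a moving source: f₁ = f₀ · v/(v + v_e) = 57.1 × 333/342.72 ≈ 55.48 kHz.
On the return leg the bat in flight is a moving observer: f₂ = f₁ · (v − v_e)/v = 55.48 × 323.28/333 ≈ 53.86 kHz.
Beat against the emitted tone (with f₀ = 57100 Hz): |f₂ − f₀| = 2v_e·f₀/(v + v_e) = 2 × 9.722 × 57100/342.72 ≈ 3240 Hz.

3240 Hz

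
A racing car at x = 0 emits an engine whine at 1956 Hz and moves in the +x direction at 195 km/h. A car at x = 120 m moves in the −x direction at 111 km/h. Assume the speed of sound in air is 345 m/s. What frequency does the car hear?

195 km/h = 54.17 m/s; 111 km/h = 30.83 m/s.
The observer lies on the +x side, so the source is heading toward the observer and the observer is heading toward the source.
Both move, so f' = f · (v + v_o)/(v − v_s).
f' = 1956 × (345 + 30.83)/(345 − 54.17) = 1956 × 375.83/290.83 ≈ 2528 Hz.

2528 Hz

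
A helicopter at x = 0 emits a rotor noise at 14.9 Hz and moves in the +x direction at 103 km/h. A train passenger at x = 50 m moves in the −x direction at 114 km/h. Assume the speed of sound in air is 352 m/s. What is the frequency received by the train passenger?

103 km/h = 28.61 m/s; 114 km/h = 31.67 m/s.
The observer lies on the +x side, so the source is heading toward the observer and the observer is heading toward the source.
With source approaching and observer approaching, f' = f · (v + v_o)/(v − v_s).
f' = 14.9 × (352 + 31.67)/(352 − 28.61) = 14.9 × 383.67/323.39 ≈ 17.7 Hz.

17.7 Hz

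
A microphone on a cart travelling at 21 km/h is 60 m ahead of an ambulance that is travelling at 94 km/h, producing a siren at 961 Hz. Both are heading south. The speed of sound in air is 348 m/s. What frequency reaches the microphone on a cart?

1022 Hz

94 km/h = 26.11 m/s; 21 km/h = 5.833 m/s.
The microphone on a cart is ahead, so the ambulance is moving toward it while the microphone on a cart is moving away from the ambulance.
General Doppler shift: f' = f · (v − v_o)/(v − v_s).
f' = 961 × (348 − 5.833)/(348 − 26.11) = 961 × 342.17/321.89 ≈ 1022 Hz.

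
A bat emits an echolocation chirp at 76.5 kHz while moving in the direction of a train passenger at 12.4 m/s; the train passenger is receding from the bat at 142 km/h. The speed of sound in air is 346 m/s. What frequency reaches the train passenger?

142 km/h = 39.44 m/s.
With source approaching and observer receding, f' = f · (v − v_o)/(v − v_s).
f' = 76.5 × (346 − 39.44)/(346 − 12.4) = 76.5 × 306.56/333.6 ≈ 70.3 kHz.

70.3 kHz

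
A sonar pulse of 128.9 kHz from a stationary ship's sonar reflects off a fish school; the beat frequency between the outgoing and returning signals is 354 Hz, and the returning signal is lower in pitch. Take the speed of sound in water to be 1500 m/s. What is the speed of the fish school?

2.06 m/s

Double Doppler shift off a moving reflector: f₂ = f₀ · (v + u)/(v − u) (u > 0 toward emitter).
Returning signal is lower, so f₂ = f₀ − Δf = 128900 − 354 = 128546 Hz.
Rearranging, u = v · (f₂ − f₀)/(f₂ + f₀) = 1500 × -354/257446 ≈ -2.06 m/s.
So the fish school is moving at 2.06 m/s away from the emitter.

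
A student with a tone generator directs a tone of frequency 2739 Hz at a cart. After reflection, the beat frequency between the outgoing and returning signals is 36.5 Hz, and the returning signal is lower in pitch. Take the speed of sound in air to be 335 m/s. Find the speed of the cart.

2.25 m/s

Double Doppler shift off a moving reflector: f₂ = f₀ · (v + u)/(v − u) (u > 0 toward emitter).
Returning signal is lower, so f₂ = f₀ − Δf = 2739 − 36.5 = 2702.5 Hz.
Rearranging, u = v · (f₂ − f₀)/(f₂ + f₀) = 335 × -36.5/5441.5 ≈ -2.25 m/s.
So the cart is moving at 2.25 m/s away from the emitter.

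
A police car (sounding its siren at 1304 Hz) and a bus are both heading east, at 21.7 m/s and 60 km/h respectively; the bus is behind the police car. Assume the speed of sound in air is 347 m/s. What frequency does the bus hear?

60 km/h = 16.67 m/s.
The bus is behind, so the police car is moving away from it while the bus is moving toward the police car.
General Doppler shift: f' = f · (v + v_o)/(v + v_s).
f' = 1304 × (347 + 16.67)/(347 + 21.7) = 1304 × 363.67/368.7 ≈ 1286 Hz.

1286 Hz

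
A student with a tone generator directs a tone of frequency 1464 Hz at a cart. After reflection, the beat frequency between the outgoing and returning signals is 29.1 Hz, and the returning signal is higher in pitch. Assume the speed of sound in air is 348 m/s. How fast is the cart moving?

Double Doppler shift off a moving reflector: f₂ = f₀ · (v + u)/(v − u) (u > 0 toward emitter).
Returning signal is higher, so f₂ = f₀ + Δf = 1464 + 29.1 = 1493.1 Hz.
Rearranging, u = v · (f₂ − f₀)/(f₂ + f₀) = 348 × 29.1/2957.1 ≈ 3.4 m/s.
So the cart is moving at 3.4 m/s toward the emitter.

3.4 m/s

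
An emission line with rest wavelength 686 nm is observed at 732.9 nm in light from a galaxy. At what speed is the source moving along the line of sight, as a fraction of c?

λ'/λ₀ = 1.0684 > 1 (redshift), so the source is receding.
λ'/λ₀ = √((1 + β)/(1 − β)) for a receding source ⇒ β = (r² − 1)/(r² + 1) with r = λ'/λ₀.
β = (1.1414 − 1)/(1.1414 + 1) ≈ 0.066.

0.066c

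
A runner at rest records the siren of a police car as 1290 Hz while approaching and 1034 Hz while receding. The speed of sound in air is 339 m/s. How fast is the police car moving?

37 m/s

f₁/f₂ = (v + v_s)/(v − v_s), so v_s = v · (f₁ − f₂)/(f₁ + f₂).
v_s = 339 × (1290 − 1034)/(1290 + 1034) = 339 × 256/2324 ≈ 37 m/s.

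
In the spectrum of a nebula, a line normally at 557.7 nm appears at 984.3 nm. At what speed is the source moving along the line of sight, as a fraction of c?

0.514c

λ'/λ₀ = 1.7649 > 1 (redshift), so the source is receding.
λ'/λ₀ = √((1 + β)/(1 − β)) for a receding source ⇒ β = (r² − 1)/(r² + 1) with r = λ'/λ₀.
β = (3.1150 − 1)/(3.1150 + 1) ≈ 0.514.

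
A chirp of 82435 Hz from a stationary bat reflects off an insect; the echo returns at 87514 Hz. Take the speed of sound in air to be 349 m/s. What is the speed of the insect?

10.4 m/s

Double Doppler shift off a moving reflector: f₂ = f₀ · (v + u)/(v − u) (u > 0 toward emitter).
Rearranging, u = v · (f₂ − f₀)/(f₂ + f₀) = 349 × 5079/169949 ≈ 10.4 m/s.
So the insect is moving at 10.4 m/s toward the emitter.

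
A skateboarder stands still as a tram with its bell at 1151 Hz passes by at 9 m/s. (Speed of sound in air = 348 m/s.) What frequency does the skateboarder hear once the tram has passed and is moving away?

1122 Hz

Receding: f₂ = f · v/(v + v_s) = 1151 × 348/357 ≈ 1122 Hz.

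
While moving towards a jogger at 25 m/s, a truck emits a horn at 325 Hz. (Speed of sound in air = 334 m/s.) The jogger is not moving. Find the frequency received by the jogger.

Moving source, stationary observer: f' = f · v/(v − v_s) since the source is approaching.
f' = 325 × 334/(334 − 25) = 325 × 334/309 ≈ 351 Hz.

351 Hz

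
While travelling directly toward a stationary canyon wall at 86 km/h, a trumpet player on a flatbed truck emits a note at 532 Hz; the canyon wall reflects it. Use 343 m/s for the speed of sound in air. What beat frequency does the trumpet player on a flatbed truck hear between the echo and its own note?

80 Hz

86 km/h = 23.89 m/s.
The canyon wall receives the sound from a moving source: f₁ = f₀ · v/(v − v_e) = 532 × 343/319.11 ≈ 571.8 Hz.
On the return leg the trumpet player on a flatbed truck is a moving observer: f₂ = f₁ · (v + v_e)/v = 571.8 × 366.89/343 ≈ 611.7 Hz.
Equivalently f₂ = f₀ · (v + v_e)/(v − v_e).
Beat against the emitted tone: |f₂ − f₀| = 2v_e·f₀/(v − v_e) = 2 × 23.89 × 532/319.11 ≈ 80 Hz.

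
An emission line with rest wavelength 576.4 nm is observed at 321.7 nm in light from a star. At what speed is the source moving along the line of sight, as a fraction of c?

0.525

λ'/λ₀ = 0.5581 < 1 (blueshift), so the source is approaching.
λ'/λ₀ = √((1 − β)/(1 + β)) for an approaching source ⇒ β = (1 − r²)/(1 + r²) with r = λ'/λ₀.
β = (1 − 0.3115)/(1 + 0.3115) ≈ 0.525.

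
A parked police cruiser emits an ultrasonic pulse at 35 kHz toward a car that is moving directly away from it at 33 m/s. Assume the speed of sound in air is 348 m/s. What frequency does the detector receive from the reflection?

28.9 kHz

At the car (a moving observer), f₁ = f₀ · (v − u)/v = 35 × 315/348 ≈ 31.7 kHz.
The reflection then acts as a moving source: f₂ = f₁ · v/(v + u) ≈ 28.9 kHz.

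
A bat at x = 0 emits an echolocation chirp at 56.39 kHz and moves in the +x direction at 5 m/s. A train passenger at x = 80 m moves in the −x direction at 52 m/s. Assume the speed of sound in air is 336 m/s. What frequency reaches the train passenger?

The observer lies on the +x side, so the source is heading toward the observer and the observer is heading toward the source.
General Doppler shift: f' = f · (v + v_o)/(v − v_s).
f' = 56.39 × (336 + 52)/(336 − 5) = 56.39 × 388/331 ≈ 66.1 kHz.

66.1 kHz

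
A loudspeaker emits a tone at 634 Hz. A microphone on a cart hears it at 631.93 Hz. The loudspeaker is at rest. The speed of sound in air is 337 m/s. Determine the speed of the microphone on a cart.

f' < f, so the microphone on a cart is receding.
f' = f · (v − v_o)/v ⇒ v_o = v · |f'/f − 1|.
v_o = 337 × |631.93/634 − 1| = 337 × 0.003265 ≈ 1.10 m/s.

1.10 m/s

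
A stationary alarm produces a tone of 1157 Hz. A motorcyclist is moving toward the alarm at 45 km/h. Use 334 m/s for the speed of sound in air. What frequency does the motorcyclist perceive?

45 km/h = 12.5 m/s.
Only the observer moves, toward the source, so f' = f · (v + v_o)/v.
f' = 1157 × (334 + 12.5)/334 = 1157 × 346.5/334 ≈ 1200 Hz.

1200 Hz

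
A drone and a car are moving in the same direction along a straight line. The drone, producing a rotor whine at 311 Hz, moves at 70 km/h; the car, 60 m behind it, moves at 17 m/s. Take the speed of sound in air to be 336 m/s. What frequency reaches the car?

70 km/h = 19.44 m/s.
The car is behind, so the drone is moving away from it while the car is moving toward the drone.
General Doppler shift: f' = f · (v + v_o)/(v + v_s).
f' = 311 × (336 + 17)/(336 + 19.44) = 311 × 353/355.44 ≈ 309 Hz.

309 Hz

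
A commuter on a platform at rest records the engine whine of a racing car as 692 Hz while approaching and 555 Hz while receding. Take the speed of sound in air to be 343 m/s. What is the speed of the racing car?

38 m/s

f₁/f₂ = (v + v_s)/(v − v_s), so v_s = v · (f₁ − f₂)/(f₁ + f₂).
v_s = 343 × (692 − 555)/(692 + 555) = 343 × 137/1247 ≈ 38 m/s.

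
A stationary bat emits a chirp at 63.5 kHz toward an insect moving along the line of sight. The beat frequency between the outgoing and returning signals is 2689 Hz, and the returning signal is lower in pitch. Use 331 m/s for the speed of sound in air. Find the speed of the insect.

Double Doppler shift off a moving reflector: f₂ = f₀ · (v + u)/(v − u) (u > 0 toward emitter).
Returning signal is lower, so f₂ = f₀ − Δf = 63500 − 2689 = 60811 Hz.
Rearranging, u = v · (f₂ − f₀)/(f₂ + f₀) = 331 × -2689/124311 ≈ -7.2 m/s.
So the insect is moving at 7.2 m/s away from the emitter.

7.2 m/s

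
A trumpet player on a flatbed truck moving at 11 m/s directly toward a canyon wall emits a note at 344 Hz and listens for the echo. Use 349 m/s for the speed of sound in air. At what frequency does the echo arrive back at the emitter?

The canyon wall receives the sound from a moving source: f₁ = f₀ · v/(v − v_e) = 344 × 349/338 ≈ 355 Hz.
On the return leg the trumpet player on a flatbed truck is a moving observer: f₂ = f₁ · (v + v_e)/v = 355 × 360/349 ≈ 366 Hz.
Equivalently f₂ = f₀ · (v + v_e)/(v − v_e).

366 Hz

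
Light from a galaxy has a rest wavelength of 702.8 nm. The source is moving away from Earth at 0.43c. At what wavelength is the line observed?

Relativistic Doppler for wavelength: λ' = λ₀ · √((1 + β)/(1 − β)).
λ' = 702.8 × √(1.4300/0.5700) = 702.8 × 1.58391 ≈ 1113.2 nm.

1113.2 nm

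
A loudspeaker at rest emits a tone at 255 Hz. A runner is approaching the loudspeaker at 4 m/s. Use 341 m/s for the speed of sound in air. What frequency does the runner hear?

258 Hz

Moving observer, stationary source: f' = f · (v + v_o)/v.
f' = 255 × (341 + 4)/341 = 255 × 345/341 ≈ 258 Hz.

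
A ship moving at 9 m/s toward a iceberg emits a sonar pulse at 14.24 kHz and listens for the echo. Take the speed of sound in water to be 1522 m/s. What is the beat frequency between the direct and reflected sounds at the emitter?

The iceberg receives the sound from a moving source: f₁ = f₀ · v/(v − v_e) = 14.24 × 1522/1513 ≈ 14.3247 kHz.
On the return leg the ship is a moving observer: f₂ = f₁ · (v + v_e)/v = 14.3247 × 1531/1522 ≈ 14.4094 kHz.
Beat against the emitted tone (with f₀ = 14240 Hz): |f₂ − f₀| = 2v_e·f₀/(v − v_e) = 2 × 9 × 14240/1513 ≈ 169 Hz.

169 Hz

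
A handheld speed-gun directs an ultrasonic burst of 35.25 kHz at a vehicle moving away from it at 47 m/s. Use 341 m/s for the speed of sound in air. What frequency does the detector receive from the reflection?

At the vehicle (a moving observer), f₁ = f₀ · (v − u)/v = 35.25 × 294/341 ≈ 30.4 kHz.
The reflection then acts as a moving source: f₂ = f₁ · v/(v + u) ≈ 26.7 kHz.

26.7 kHz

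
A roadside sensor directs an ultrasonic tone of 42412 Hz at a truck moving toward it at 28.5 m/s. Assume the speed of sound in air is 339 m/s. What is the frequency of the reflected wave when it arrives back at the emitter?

50198 Hz

At the truck (a moving observer), f₁ = f₀ · (v + u)/v = 42412 × 367.5/339 ≈ 45978 Hz.
On reflection it acts as a source moving toward the stationary detector: f₂ = f₁ · v/(v − u) = 45978 × 339/310.5 ≈ 50198 Hz.
Equivalently f₂ = f₀ · (v + u)/(v − u).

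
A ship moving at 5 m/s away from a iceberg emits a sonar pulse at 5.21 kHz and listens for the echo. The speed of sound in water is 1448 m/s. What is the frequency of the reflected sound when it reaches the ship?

The iceberg receives the sound from a moving source: f₁ = f₀ · v/(v + v_e) = 5.21 × 1448/1453 ≈ 5.19 kHz.
On the return leg the ship is a moving observer: f₂ = f₁ · (v − v_e)/v = 5.19 × 1443/1448 ≈ 5.17 kHz.

5.17 kHz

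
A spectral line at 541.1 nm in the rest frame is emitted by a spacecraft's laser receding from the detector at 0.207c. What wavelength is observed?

667.6 nm

Relativistic Doppler for wavelength: λ' = λ₀ · √((1 + β)/(1 − β)).
λ' = 541.1 × √(1.2070/0.7930) = 541.1 × 1.23372 ≈ 667.6 nm.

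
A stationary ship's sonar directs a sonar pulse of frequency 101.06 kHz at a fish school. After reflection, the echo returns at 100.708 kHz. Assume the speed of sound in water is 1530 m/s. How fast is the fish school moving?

2.67 m/s

Double Doppler shift off a moving reflector: f₂ = f₀ · (v + u)/(v − u) (u > 0 toward emitter).
Rearranging, u = v · (f₂ − f₀)/(f₂ + f₀) = 1530 × -0.352/201.768 ≈ -2.67 m/s.
So the fish school is moving at 2.67 m/s away from the emitter.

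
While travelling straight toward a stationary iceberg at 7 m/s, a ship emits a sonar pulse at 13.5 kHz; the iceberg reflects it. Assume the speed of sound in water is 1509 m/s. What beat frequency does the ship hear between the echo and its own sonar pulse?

126 Hz

The iceberg receives the sound from a moving source: f₁ = f₀ · v/(v − v_e) = 13.5 × 1509/1502 ≈ 13.5629 kHz.
On the return leg the ship is a moving observer: f₂ = f₁ · (v + v_e)/v = 13.5629 × 1516/1509 ≈ 13.6258 kHz.
Equivalently f₂ = f₀ · (v + v_e)/(v − v_e).
Beat against the emitted tone (with f₀ = 13500 Hz): |f₂ − f₀| = 2v_e·f₀/(v − v_e) = 2 × 7 × 13500/1502 ≈ 126 Hz.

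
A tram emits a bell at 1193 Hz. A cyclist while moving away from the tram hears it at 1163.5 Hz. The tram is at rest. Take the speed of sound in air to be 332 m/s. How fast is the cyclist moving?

f' = f · (v − v_o)/v ⇒ v_o = v · |f'/f − 1|.
v_o = 332 × |1163.5/1193 − 1| = 332 × 0.02473 ≈ 8.2 m/s.

8.2 m/s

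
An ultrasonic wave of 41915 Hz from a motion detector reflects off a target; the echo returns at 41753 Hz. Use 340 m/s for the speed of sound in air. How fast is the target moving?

Double Doppler shift off a moving reflector: f₂ = f₀ · (v + u)/(v − u) (u > 0 toward emitter).
Rearranging, u = v · (f₂ − f₀)/(f₂ + f₀) = 340 × -162/83668 ≈ -0.66 m/s.
So the target is moving at 0.66 m/s away from the emitter.

0.66 m/s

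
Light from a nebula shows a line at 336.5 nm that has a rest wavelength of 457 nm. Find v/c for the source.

λ'/λ₀ = 0.7363 < 1 (blueshift), so the source is approaching.
λ'/λ₀ = √((1 − β)/(1 + β)) for an approaching source ⇒ β = (1 − r²)/(1 + r²) with r = λ'/λ₀.
β = (1 − 0.5422)/(1 + 0.5422) ≈ 0.297.

0.297c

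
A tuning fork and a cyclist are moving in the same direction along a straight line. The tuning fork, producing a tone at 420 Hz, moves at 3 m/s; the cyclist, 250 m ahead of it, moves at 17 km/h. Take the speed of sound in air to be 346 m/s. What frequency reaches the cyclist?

17 km/h = 4.722 m/s.
The cyclist is ahead, so the tuning fork is moving toward it while the cyclist is moving away from the tuning fork.
General Doppler shift: f' = f · (v − v_o)/(v − v_s).
f' = 420 × (346 − 4.722)/(346 − 3) = 420 × 341.28/343 ≈ 418 Hz.

418 Hz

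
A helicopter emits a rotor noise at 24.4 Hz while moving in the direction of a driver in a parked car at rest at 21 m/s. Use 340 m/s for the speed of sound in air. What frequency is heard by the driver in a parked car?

26.0 Hz

Moving source, stationary observer: f' = f · v/(v − v_s) since the source is approaching.
f' = 24.4 × 340/(340 − 21) = 24.4 × 340/319 ≈ 26.0 Hz.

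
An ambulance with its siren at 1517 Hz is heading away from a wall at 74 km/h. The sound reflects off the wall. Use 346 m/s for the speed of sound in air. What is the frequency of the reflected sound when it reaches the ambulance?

74 km/h = 20.56 m/s.
The wall receives the sound from a moving source: f₁ = f₀ · v/(v + v_e) = 1517 × 346/366.56 ≈ 1432 Hz.
On the return leg the ambulance is a moving observer: f₂ = f₁ · (v − v_e)/v = 1432 × 325.44/346 ≈ 1347 Hz.

1347 Hz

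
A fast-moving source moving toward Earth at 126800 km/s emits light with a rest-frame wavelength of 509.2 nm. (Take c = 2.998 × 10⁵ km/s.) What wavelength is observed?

β = v/c = 126800/299800 = 0.4229.
Relativistic Doppler for wavelength: λ' = λ₀ · √((1 − β)/(1 + β)).
λ' = 509.2 × √(0.5771/1.4229) = 509.2 × 0.63681 ≈ 324.3 nm.

324.3 nm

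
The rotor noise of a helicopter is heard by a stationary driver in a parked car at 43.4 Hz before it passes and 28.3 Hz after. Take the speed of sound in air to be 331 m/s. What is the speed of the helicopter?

f₁/f₂ = (v + v_s)/(v − v_s), so v_s = v · (f₁ − f₂)/(f₁ + f₂).
v_s = 331 × (43.4 − 28.3)/(43.4 + 28.3) = 331 × 15.1/71.7 ≈ 70 m/s.

70 m/s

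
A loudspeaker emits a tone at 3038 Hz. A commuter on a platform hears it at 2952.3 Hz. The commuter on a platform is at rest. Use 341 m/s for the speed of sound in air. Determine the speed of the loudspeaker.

f' < f, so the loudspeaker is receding.
f' = f · v/(v + v_s) ⇒ v_s = v · |1 − f/f'|.
v_s = 341 × |1 − 3038/2952.3| = 341 × 0.02903 ≈ 9.9 m/s.

9.9 m/s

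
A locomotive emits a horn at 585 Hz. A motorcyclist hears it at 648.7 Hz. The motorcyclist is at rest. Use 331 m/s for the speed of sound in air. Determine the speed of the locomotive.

33 m/s

f' > f, so the locomotive is approaching.
f' = f · v/(v − v_s) ⇒ v_s = v · |1 − f/f'|.
v_s = 331 × |1 − 585/648.7| = 331 × 0.0982 ≈ 33 m/s.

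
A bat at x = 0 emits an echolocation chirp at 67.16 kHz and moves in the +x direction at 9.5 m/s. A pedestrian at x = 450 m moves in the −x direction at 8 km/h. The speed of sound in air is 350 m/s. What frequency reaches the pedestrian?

69.5 kHz

8 km/h = 2.222 m/s.
The observer lies on the +x side, so the source is heading toward the observer and the observer is heading toward the source.
With source approaching and observer approaching, f' = f · (v + v_o)/(v − v_s).
f' = 67.16 × (350 + 2.222)/(350 − 9.5) = 67.16 × 352.22/340.5 ≈ 69.5 kHz.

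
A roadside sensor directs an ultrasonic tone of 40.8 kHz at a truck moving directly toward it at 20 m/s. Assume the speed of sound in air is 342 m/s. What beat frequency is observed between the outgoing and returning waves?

5068 Hz

At the truck (a moving observer), f₁ = f₀ · (v + u)/v = 40.8 × 362/342 ≈ 43.19 kHz.
The reflection then acts as a moving source: f₂ = f₁ · v/(v − u) ≈ 45.87 kHz.
Beat frequency (with f₀ = 40800 Hz): |f₂ − f₀| = 2u·f₀/(v − u) = 2 × 20 × 40800/322 ≈ 5068 Hz.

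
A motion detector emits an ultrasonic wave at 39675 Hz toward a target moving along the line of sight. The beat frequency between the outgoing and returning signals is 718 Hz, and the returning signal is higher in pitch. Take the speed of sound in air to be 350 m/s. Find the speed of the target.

3.1 m/s

Double Doppler shift off a moving reflector: f₂ = f₀ · (v + u)/(v − u) (u > 0 toward emitter).
Returning signal is higher, so f₂ = f₀ + Δf = 39675 + 718 = 40393 Hz.
Rearranging, u = v · (f₂ − f₀)/(f₂ + f₀) = 350 × 718/80068 ≈ 3.1 m/s.
So the target is moving at 3.1 m/s toward the emitter.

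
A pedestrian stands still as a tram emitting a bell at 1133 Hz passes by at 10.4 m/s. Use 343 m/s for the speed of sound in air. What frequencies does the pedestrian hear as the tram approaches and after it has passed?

1168 Hz approaching; 1100 Hz receding

Approaching: f₁ = f · v/(v − v_s) = 1133 × 343/332.6 ≈ 1168 Hz.
Receding: f₂ = f · v/(v + v_s) = 1133 × 343/353.4 ≈ 1100 Hz.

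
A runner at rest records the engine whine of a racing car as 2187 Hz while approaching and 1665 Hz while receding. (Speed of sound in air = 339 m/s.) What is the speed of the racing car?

f₁/f₂ = (v + v_s)/(v − v_s), so v_s = v · (f₁ − f₂)/(f₁ + f₂).
v_s = 339 × (2187 − 1665)/(2187 + 1665) = 339 × 522/3852 ≈ 46 m/s.

46 m/s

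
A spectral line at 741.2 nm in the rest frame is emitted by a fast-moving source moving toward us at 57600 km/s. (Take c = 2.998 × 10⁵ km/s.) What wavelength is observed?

β = v/c = 57600/299800 = 0.1921.
Relativistic Doppler for wavelength: λ' = λ₀ · √((1 − β)/(1 + β)).
λ' = 741.2 × √(0.8079/1.1921) = 741.2 × 0.82321 ≈ 610.2 nm.

610.2 nm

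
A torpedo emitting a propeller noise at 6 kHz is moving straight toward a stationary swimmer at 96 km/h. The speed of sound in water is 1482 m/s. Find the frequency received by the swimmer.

96 km/h = 26.67 m/s.
Moving source, stationary observer: f' = f · v/(v − v_s) since the source is approaching.
f' = 6 × 1482/(1482 − 26.67) = 6 × 1482/1455 ≈ 6.11 kHz.

6.11 kHz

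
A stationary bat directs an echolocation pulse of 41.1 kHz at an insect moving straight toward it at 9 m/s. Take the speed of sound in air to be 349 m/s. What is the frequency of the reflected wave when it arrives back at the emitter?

43.3 kHz

The insect first receives the wave as a moving observer: f₁ = f₀ · (v + u)/v = 41.1 × (349 + 9)/349 ≈ 42.2 kHz.
The reflection then acts as a moving source: f₂ = f₁ · v/(v − u) ≈ 43.3 kHz.
Equivalently f₂ = f₀ · (v + u)/(v − u).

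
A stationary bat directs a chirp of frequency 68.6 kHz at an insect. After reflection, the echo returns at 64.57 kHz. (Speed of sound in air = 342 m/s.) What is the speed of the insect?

Double Doppler shift off a moving reflector: f₂ = f₀ · (v + u)/(v − u) (u > 0 toward emitter).
Rearranging, u = v · (f₂ − f₀)/(f₂ + f₀) = 342 × -4.03/133.17 ≈ -10.3 m/s.
So the insect is moving at 10.3 m/s away from the emitter.

10.3 m/s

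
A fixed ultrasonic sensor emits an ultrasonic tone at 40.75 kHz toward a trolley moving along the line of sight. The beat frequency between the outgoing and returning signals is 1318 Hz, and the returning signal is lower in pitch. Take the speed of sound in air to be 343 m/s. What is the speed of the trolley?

5.6 m/s

Double Doppler shift off a moving reflector: f₂ = f₀ · (v + u)/(v − u) (u > 0 toward emitter).
Returning signal is lower, so f₂ = f₀ − Δf = 40750 − 1318 = 39432 Hz.
Rearranging, u = v · (f₂ − f₀)/(f₂ + f₀) = 343 × -1318/80182 ≈ -5.6 m/s.
So the trolley is moving at 5.6 m/s away from the emitter.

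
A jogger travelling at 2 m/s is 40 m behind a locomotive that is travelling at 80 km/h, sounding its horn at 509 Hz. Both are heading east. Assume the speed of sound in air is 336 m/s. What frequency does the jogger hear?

480 Hz

80 km/h = 22.22 m/s.
The jogger is behind, so the locomotive is moving away from it while the jogger is moving toward the locomotive.
Both move, so f' = f · (v + v_o)/(v + v_s).
f' = 509 × (336 + 2)/(336 + 22.22) = 509 × 338/358.22 ≈ 480 Hz.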